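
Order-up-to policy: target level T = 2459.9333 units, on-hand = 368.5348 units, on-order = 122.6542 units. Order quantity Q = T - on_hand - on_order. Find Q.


Inventory position = OH + OO = 368.5348 + 122.6542 = 491.1890
Q = 2459.9333 - 491.1890 = 1968.7443

1968.7443 units


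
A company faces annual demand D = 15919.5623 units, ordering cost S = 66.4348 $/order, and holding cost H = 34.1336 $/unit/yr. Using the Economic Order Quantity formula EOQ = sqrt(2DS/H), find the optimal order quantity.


2*D*S = 2 * 15919.5623 * 66.4348 = 2115225.8750
2*D*S/H = 61969.0239
EOQ = sqrt(61969.0239) = 248.9358

248.9358 units


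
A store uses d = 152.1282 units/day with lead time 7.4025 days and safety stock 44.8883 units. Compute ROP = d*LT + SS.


d*LT = 152.1282 * 7.4025 = 1126.1290
ROP = 1126.1290 + 44.8883 = 1171.0173

1171.0173 units


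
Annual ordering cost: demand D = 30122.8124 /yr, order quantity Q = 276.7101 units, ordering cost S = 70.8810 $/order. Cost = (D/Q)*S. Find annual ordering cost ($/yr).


Number of orders = D/Q = 108.8605
Cost = 108.8605 * 70.8810 = 7716.1443

7716.1443 $/yr


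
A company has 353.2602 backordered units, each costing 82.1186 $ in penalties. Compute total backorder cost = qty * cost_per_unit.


Total = 353.2602 * 82.1186 = 29009.2331

29009.2331 $


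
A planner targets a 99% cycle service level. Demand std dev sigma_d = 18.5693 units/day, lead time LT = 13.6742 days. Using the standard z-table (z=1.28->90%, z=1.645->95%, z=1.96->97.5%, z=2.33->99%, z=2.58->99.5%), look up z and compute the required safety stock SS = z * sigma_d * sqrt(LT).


From the table, SL = 99% corresponds to z = 2.33
sqrt(LT) = sqrt(13.6742) = 3.6979
SS = 2.33 * 18.5693 * 3.6979 = 159.9935

159.9935 units


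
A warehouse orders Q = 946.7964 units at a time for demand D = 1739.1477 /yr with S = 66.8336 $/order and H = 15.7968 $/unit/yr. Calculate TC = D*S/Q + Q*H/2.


Ordering cost = D*S/Q = 122.7650
Holding cost = Q*H/2 = 7478.1767
TC = 122.7650 + 7478.1767 = 7600.9417

7600.9417 $/yr


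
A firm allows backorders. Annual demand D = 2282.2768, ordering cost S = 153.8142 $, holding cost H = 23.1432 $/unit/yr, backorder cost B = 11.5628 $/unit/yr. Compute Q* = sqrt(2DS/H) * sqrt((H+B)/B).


sqrt(2DS/H) = 174.1749
sqrt((H+B)/B) = 1.7325
Q* = 174.1749 * 1.7325 = 301.7564

301.7564 units


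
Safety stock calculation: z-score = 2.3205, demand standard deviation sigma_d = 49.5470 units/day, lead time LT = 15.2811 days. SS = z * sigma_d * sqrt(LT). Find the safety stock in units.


sqrt(LT) = sqrt(15.2811) = 3.9091
SS = 2.3205 * 49.5470 * 3.9091 = 449.4447

449.4447 units


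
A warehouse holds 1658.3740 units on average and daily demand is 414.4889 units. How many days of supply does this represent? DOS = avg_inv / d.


DOS = 1658.3740 / 414.4889 = 4.0010

4.0010 days


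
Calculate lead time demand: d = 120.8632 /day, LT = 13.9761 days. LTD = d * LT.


LTD = 120.8632 * 13.9761 = 1689.1962

1689.1962 units


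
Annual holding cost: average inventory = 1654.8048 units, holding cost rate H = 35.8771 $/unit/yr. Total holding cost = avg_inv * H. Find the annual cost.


Cost = 1654.8048 * 35.8771 = 59369.5973

59369.5973 $/yr


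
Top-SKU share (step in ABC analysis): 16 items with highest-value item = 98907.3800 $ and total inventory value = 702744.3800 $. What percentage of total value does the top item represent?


Top item = 98907.3800
Total = 702744.3800
Percentage = 98907.3800 / 702744.3800 * 100 = 14.0744

14.0744%


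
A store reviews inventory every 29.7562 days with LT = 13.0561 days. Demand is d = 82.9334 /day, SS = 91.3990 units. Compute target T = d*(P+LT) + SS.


P + LT = 42.8123
d*(P+LT) = 82.9334 * 42.8123 = 3550.5696
T = 3550.5696 + 91.3990 = 3641.9686

3641.9686 units


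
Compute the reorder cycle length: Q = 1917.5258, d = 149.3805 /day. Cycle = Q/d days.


Cycle = 1917.5258 / 149.3805 = 12.8365

12.8365 days


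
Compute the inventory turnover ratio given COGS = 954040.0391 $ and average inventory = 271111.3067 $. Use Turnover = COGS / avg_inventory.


Turnover = 954040.0391 / 271111.3067 = 3.5190

3.5190


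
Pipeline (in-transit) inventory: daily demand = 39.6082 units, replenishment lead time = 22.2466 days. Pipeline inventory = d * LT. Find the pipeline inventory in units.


Pipeline = 39.6082 * 22.2466 = 881.1478

881.1478 units


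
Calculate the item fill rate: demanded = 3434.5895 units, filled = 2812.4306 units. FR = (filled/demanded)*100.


FR = 2812.4306 / 3434.5895 * 100 = 81.8855

81.8855%


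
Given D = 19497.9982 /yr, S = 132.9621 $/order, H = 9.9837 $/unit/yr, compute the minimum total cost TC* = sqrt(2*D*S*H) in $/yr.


2*D*S*H = 51765380.3993
TC* = sqrt(51765380.3993) = 7194.8162

7194.8162 $/yr


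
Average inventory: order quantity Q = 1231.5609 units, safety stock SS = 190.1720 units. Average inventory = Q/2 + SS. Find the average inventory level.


Q/2 = 615.7804
Avg = 615.7804 + 190.1720 = 805.9524

805.9524 units


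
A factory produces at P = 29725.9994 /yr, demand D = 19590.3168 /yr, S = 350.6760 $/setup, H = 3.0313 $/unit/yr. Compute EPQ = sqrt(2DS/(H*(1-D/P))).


1 - D/P = 1 - 0.6590 = 0.3410
H*(1-D/P) = 1.0336
2DS = 13739707.8683
EPQ = sqrt(13293276.6170) = 3645.9946

3645.9946 units


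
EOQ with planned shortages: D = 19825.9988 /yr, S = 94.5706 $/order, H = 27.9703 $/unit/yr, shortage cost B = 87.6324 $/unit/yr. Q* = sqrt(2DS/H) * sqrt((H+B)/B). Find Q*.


sqrt(2DS/H) = 366.1525
sqrt((H+B)/B) = 1.1486
Q* = 366.1525 * 1.1486 = 420.5462

420.5462 units


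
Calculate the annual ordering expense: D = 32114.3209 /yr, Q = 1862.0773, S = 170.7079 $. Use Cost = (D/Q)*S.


Number of orders = D/Q = 17.2465
Cost = 17.2465 * 170.7079 = 2944.1142

2944.1142 $/yr


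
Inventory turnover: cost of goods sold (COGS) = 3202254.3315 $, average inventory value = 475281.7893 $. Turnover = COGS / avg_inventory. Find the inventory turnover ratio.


Turnover = 3202254.3315 / 475281.7893 = 6.7376

6.7376


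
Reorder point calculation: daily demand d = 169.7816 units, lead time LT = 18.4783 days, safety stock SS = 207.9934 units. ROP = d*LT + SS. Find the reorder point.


d*LT = 169.7816 * 18.4783 = 3137.2753
ROP = 3137.2753 + 207.9934 = 3345.2687

3345.2687 units


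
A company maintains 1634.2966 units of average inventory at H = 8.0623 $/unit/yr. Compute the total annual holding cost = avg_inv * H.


Cost = 1634.2966 * 8.0623 = 13176.1895

13176.1895 $/yr


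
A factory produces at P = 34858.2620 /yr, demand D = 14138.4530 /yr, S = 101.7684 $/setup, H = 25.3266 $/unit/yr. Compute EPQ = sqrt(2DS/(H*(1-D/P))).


1 - D/P = 1 - 0.4056 = 0.5944
H*(1-D/P) = 15.0542
2DS = 2877695.4806
EPQ = sqrt(191155.9962) = 437.2139

437.2139 units


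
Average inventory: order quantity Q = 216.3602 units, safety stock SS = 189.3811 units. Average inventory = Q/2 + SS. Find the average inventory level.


Q/2 = 108.1801
Avg = 108.1801 + 189.3811 = 297.5612

297.5612 units


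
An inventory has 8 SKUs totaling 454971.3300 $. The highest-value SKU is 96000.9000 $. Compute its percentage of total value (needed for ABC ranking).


Top item = 96000.9000
Total = 454971.3300
Percentage = 96000.9000 / 454971.3300 * 100 = 21.1004

21.1004%


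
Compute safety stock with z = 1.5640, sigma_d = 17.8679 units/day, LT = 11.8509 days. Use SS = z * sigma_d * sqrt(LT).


sqrt(LT) = sqrt(11.8509) = 3.4425
SS = 1.5640 * 17.8679 * 3.4425 = 96.2024

96.2024 units


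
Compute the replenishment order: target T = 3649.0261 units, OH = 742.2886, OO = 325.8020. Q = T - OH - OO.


Inventory position = OH + OO = 742.2886 + 325.8020 = 1068.0906
Q = 3649.0261 - 1068.0906 = 2580.9355

2580.9355 units


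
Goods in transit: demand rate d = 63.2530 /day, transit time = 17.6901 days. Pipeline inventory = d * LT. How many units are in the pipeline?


Pipeline = 63.2530 * 17.6901 = 1118.9519

1118.9519 units


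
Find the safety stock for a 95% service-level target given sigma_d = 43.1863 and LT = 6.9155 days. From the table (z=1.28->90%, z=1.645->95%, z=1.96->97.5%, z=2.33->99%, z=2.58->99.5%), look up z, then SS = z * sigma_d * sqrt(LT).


From the table, SL = 95% corresponds to z = 1.645
sqrt(LT) = sqrt(6.9155) = 2.6297
SS = 1.645 * 43.1863 * 2.6297 = 186.8201

186.8201 units


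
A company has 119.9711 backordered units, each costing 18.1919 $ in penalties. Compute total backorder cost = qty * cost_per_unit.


Total = 119.9711 * 18.1919 = 2182.5023

2182.5023 $


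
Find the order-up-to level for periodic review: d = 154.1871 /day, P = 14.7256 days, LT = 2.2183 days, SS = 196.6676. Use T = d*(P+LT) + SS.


P + LT = 16.9439
d*(P+LT) = 154.1871 * 16.9439 = 2612.5308
T = 2612.5308 + 196.6676 = 2809.1984

2809.1984 units


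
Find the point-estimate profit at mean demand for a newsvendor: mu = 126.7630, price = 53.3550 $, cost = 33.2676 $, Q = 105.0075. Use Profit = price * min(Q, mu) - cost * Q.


Sales at mu = min(105.0075, 126.7630) = 105.0075
Revenue = 53.3550 * 105.0075 = 5602.6752
Total cost = 33.2676 * 105.0075 = 3493.3475
Profit = 5602.6752 - 3493.3475 = 2109.3277

2109.3277 $


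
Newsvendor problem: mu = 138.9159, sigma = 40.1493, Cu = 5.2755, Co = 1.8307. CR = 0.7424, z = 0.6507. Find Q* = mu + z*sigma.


CR = Cu/(Cu+Co) = 5.2755/(5.2755+1.8307) = 0.7424
z = 0.6507
Q* = 138.9159 + 0.6507 * 40.1493 = 165.0410

165.0410 units


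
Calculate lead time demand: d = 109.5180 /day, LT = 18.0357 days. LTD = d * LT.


LTD = 109.5180 * 18.0357 = 1975.2338

1975.2338 units


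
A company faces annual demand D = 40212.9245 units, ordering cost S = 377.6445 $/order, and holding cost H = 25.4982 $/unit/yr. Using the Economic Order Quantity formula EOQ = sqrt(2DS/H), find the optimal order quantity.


2*D*S = 2 * 40212.9245 * 377.6445 = 30372379.5327
2*D*S/H = 1191157.7889
EOQ = sqrt(1191157.7889) = 1091.4018

1091.4018 units


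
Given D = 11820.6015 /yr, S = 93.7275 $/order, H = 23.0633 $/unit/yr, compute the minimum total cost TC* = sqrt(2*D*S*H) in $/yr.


2*D*S*H = 51104371.7393
TC* = sqrt(51104371.7393) = 7148.7322

7148.7322 $/yr


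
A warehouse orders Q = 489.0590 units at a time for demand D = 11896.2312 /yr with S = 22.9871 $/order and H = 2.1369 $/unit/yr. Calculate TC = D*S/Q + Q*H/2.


Ordering cost = D*S/Q = 559.1551
Holding cost = Q*H/2 = 522.5351
TC = 559.1551 + 522.5351 = 1081.6902

1081.6902 $/yr


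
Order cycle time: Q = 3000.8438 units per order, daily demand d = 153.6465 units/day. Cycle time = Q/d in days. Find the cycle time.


Cycle = 3000.8438 / 153.6465 = 19.5308

19.5308 days


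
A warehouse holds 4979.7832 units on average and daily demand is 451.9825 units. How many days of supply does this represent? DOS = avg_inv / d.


DOS = 4979.7832 / 451.9825 = 11.0176

11.0176 days


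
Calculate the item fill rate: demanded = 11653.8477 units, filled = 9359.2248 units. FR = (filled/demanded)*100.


FR = 9359.2248 / 11653.8477 * 100 = 80.3102

80.3102%


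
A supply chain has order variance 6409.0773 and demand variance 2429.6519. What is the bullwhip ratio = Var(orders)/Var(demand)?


BW = 6409.0773 / 2429.6519 = 2.6379

2.6379


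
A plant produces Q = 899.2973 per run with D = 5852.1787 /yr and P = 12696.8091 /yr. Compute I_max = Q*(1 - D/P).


D/P = 0.4609
1 - D/P = 0.5391
I_max = 899.2973 * 0.5391 = 484.7956

484.7956 units


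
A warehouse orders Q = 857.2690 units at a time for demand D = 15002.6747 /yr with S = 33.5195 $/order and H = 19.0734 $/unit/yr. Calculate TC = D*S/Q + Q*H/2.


Ordering cost = D*S/Q = 586.6095
Holding cost = Q*H/2 = 8175.5173
TC = 586.6095 + 8175.5173 = 8762.1268

8762.1268 $/yr


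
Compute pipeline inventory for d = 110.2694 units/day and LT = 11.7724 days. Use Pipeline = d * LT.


Pipeline = 110.2694 * 11.7724 = 1298.1355

1298.1355 units


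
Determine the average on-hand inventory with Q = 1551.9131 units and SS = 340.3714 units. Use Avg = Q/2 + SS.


Q/2 = 775.9565
Avg = 775.9565 + 340.3714 = 1116.3279

1116.3279 units


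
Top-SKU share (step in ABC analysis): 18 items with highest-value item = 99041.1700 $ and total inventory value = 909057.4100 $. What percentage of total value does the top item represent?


Top item = 99041.1700
Total = 909057.4100
Percentage = 99041.1700 / 909057.4100 * 100 = 10.8949

10.8949%


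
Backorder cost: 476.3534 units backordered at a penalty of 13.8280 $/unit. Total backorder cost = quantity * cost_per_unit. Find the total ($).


Total = 476.3534 * 13.8280 = 6587.0148

6587.0148 $


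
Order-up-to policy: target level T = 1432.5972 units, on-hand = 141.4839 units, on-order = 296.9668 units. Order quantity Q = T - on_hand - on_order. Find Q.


Inventory position = OH + OO = 141.4839 + 296.9668 = 438.4507
Q = 1432.5972 - 438.4507 = 994.1465

994.1465 units


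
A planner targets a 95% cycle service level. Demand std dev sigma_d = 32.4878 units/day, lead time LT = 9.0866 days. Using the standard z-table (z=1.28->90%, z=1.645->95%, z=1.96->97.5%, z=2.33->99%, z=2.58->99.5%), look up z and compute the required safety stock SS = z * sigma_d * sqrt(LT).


From the table, SL = 95% corresponds to z = 1.645
sqrt(LT) = sqrt(9.0866) = 3.0144
SS = 1.645 * 32.4878 * 3.0144 = 161.0968

161.0968 units


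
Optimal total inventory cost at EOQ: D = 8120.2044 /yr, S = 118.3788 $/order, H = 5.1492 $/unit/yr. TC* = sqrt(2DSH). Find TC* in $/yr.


2*D*S*H = 9899440.5260
TC* = sqrt(9899440.5260) = 3146.3376

3146.3376 $/yr


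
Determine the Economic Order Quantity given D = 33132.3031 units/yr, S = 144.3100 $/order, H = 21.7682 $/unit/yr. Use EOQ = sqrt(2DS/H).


2*D*S = 2 * 33132.3031 * 144.3100 = 9562645.3207
2*D*S/H = 439294.2605
EOQ = sqrt(439294.2605) = 662.7928

662.7928 units


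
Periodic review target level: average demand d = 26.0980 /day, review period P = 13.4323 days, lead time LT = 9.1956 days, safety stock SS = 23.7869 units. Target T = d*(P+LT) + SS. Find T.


P + LT = 22.6279
d*(P+LT) = 26.0980 * 22.6279 = 590.5429
T = 590.5429 + 23.7869 = 614.3298

614.3298 units


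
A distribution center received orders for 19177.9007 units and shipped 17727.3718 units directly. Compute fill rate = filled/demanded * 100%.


FR = 17727.3718 / 19177.9007 * 100 = 92.4365

92.4365%


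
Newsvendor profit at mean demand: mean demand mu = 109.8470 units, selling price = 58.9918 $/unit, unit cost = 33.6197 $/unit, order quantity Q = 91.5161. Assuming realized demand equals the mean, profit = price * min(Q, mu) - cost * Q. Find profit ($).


Sales at mu = min(91.5161, 109.8470) = 91.5161
Revenue = 58.9918 * 91.5161 = 5398.6995
Total cost = 33.6197 * 91.5161 = 3076.7438
Profit = 5398.6995 - 3076.7438 = 2321.9556

2321.9556 $


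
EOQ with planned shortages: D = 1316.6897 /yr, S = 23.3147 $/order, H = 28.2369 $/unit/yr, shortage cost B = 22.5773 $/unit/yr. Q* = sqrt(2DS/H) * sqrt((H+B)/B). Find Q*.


sqrt(2DS/H) = 46.6298
sqrt((H+B)/B) = 1.5002
Q* = 46.6298 * 1.5002 = 69.9551

69.9551 units


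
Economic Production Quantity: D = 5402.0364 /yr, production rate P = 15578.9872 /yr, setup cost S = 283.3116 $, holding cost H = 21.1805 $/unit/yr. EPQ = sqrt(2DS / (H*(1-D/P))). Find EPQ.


1 - D/P = 1 - 0.3468 = 0.6532
H*(1-D/P) = 13.8361
2DS = 3060919.1515
EPQ = sqrt(221226.5243) = 470.3472

470.3472 units


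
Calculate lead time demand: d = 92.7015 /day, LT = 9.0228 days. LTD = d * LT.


LTD = 92.7015 * 9.0228 = 836.4271

836.4271 units


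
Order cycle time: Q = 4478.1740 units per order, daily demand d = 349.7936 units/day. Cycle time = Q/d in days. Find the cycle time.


Cycle = 4478.1740 / 349.7936 = 12.8023

12.8023 days


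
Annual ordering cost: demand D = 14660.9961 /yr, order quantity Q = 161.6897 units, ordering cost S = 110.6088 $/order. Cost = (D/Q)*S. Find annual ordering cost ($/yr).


Number of orders = D/Q = 90.6737
Cost = 90.6737 * 110.6088 = 10029.3042

10029.3042 $/yr


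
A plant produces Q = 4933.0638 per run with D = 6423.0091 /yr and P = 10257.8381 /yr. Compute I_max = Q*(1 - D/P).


D/P = 0.6262
1 - D/P = 0.3738
I_max = 4933.0638 * 0.3738 = 1844.1952

1844.1952 units


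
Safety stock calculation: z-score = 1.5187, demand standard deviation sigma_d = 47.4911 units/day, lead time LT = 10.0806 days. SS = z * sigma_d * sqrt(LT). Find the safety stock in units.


sqrt(LT) = sqrt(10.0806) = 3.1750
SS = 1.5187 * 47.4911 * 3.1750 = 228.9957

228.9957 units


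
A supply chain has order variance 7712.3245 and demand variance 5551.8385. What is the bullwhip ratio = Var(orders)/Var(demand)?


BW = 7712.3245 / 5551.8385 = 1.3891

1.3891


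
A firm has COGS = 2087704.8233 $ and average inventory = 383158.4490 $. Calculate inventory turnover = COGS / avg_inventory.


Turnover = 2087704.8233 / 383158.4490 = 5.4487

5.4487


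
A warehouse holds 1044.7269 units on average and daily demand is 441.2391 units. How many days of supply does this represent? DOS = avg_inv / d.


DOS = 1044.7269 / 441.2391 = 2.3677

2.3677 days


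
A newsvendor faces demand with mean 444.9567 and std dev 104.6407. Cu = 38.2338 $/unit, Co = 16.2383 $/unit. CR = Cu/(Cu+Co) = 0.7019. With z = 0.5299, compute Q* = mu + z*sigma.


CR = Cu/(Cu+Co) = 38.2338/(38.2338+16.2383) = 0.7019
z = 0.5299
Q* = 444.9567 + 0.5299 * 104.6407 = 500.4058

500.4058 units


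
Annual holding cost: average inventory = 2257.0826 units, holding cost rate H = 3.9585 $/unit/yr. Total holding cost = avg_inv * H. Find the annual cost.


Cost = 2257.0826 * 3.9585 = 8934.6615

8934.6615 $/yr


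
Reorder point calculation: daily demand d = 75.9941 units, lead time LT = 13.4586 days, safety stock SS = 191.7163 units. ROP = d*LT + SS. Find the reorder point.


d*LT = 75.9941 * 13.4586 = 1022.7742
ROP = 1022.7742 + 191.7163 = 1214.4905

1214.4905 units


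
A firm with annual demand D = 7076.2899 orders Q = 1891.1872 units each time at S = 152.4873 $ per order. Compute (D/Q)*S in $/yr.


Number of orders = D/Q = 3.7417
Cost = 3.7417 * 152.4873 = 570.5645

570.5645 $/yr


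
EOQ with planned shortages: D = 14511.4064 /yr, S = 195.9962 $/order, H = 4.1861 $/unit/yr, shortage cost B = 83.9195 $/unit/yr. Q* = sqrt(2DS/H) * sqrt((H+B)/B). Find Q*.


sqrt(2DS/H) = 1165.7053
sqrt((H+B)/B) = 1.0246
Q* = 1165.7053 * 1.0246 = 1194.4256

1194.4256 units


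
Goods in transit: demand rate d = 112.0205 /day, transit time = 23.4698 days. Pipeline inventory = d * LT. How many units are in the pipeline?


Pipeline = 112.0205 * 23.4698 = 2629.0987

2629.0987 units


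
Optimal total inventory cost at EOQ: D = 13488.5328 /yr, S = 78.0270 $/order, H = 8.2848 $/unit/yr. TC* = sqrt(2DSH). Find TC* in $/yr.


2*D*S*H = 17439002.7495
TC* = sqrt(17439002.7495) = 4176.0032

4176.0032 $/yr


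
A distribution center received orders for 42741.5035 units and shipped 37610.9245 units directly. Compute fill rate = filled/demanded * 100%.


FR = 37610.9245 / 42741.5035 * 100 = 87.9963

87.9963%


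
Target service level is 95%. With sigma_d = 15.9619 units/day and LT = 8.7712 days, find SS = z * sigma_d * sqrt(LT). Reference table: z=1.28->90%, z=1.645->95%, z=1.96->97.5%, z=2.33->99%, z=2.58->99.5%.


From the table, SL = 95% corresponds to z = 1.645
sqrt(LT) = sqrt(8.7712) = 2.9616
SS = 1.645 * 15.9619 * 2.9616 = 77.7643

77.7643 units


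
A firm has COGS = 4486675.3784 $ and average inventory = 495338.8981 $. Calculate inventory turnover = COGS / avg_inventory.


Turnover = 4486675.3784 / 495338.8981 = 9.0578

9.0578


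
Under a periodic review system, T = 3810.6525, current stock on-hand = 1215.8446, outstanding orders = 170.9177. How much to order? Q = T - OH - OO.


Inventory position = OH + OO = 1215.8446 + 170.9177 = 1386.7623
Q = 3810.6525 - 1386.7623 = 2423.8902

2423.8902 units


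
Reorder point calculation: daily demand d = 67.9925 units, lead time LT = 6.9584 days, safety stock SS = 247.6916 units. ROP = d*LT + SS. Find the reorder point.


d*LT = 67.9925 * 6.9584 = 473.1190
ROP = 473.1190 + 247.6916 = 720.8106

720.8106 units


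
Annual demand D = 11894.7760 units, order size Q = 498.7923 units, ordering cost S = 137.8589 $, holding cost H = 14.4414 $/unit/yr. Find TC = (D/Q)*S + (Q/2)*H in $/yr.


Ordering cost = D*S/Q = 3287.5422
Holding cost = Q*H/2 = 3601.6296
TC = 3287.5422 + 3601.6296 = 6889.1718

6889.1718 $/yr


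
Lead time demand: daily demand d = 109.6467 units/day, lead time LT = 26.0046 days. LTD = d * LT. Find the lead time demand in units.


LTD = 109.6467 * 26.0046 = 2851.3186

2851.3186 units


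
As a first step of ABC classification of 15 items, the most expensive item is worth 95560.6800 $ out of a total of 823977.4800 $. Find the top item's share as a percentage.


Top item = 95560.6800
Total = 823977.4800
Percentage = 95560.6800 / 823977.4800 * 100 = 11.5975

11.5975%


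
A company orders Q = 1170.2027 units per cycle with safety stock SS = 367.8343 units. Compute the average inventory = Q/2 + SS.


Q/2 = 585.1014
Avg = 585.1014 + 367.8343 = 952.9357

952.9357 units


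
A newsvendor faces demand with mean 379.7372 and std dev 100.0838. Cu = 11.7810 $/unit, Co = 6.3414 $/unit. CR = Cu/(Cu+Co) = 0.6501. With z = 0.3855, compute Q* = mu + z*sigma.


CR = Cu/(Cu+Co) = 11.7810/(11.7810+6.3414) = 0.6501
z = 0.3855
Q* = 379.7372 + 0.3855 * 100.0838 = 418.3195

418.3195 units


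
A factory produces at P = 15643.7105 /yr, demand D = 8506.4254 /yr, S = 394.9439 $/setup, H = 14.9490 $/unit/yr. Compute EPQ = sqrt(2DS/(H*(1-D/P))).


1 - D/P = 1 - 0.5438 = 0.4562
H*(1-D/P) = 6.8203
2DS = 6719121.6451
EPQ = sqrt(985160.7193) = 992.5526

992.5526 units


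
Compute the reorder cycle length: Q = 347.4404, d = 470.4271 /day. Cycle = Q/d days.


Cycle = 347.4404 / 470.4271 = 0.7386

0.7386 days


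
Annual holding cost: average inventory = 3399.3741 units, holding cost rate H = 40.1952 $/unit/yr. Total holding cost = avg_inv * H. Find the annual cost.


Cost = 3399.3741 * 40.1952 = 136638.5218

136638.5218 $/yr


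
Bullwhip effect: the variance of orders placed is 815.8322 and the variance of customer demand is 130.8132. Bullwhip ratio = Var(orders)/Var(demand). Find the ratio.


BW = 815.8322 / 130.8132 = 6.2366

6.2366


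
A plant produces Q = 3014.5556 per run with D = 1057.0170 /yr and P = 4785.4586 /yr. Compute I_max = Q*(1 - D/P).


D/P = 0.2209
1 - D/P = 0.7791
I_max = 3014.5556 * 0.7791 = 2348.6975

2348.6975 units


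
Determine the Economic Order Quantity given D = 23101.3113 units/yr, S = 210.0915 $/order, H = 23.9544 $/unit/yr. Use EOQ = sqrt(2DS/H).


2*D*S = 2 * 23101.3113 * 210.0915 = 9706778.2860
2*D*S/H = 405219.0114
EOQ = sqrt(405219.0114) = 636.5682

636.5682 units


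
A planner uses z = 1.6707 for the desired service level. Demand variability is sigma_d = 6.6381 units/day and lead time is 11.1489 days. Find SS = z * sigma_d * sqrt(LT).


sqrt(LT) = sqrt(11.1489) = 3.3390
SS = 1.6707 * 6.6381 * 3.3390 = 37.0304

37.0304 units


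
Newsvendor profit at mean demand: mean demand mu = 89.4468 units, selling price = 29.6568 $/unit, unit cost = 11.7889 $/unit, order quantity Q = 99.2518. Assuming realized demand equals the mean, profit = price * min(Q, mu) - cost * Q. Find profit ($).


Sales at mu = min(99.2518, 89.4468) = 89.4468
Revenue = 29.6568 * 89.4468 = 2652.7059
Total cost = 11.7889 * 99.2518 = 1170.0695
Profit = 2652.7059 - 1170.0695 = 1482.6363

1482.6363 $


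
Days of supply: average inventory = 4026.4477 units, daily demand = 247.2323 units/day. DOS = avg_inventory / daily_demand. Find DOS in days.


DOS = 4026.4477 / 247.2323 = 16.2861

16.2861 days


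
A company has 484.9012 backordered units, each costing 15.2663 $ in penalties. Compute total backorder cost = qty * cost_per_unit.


Total = 484.9012 * 15.2663 = 7402.6472

7402.6472 $


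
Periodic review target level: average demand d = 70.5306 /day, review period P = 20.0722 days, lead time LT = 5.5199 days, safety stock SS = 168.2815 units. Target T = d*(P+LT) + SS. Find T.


P + LT = 25.5921
d*(P+LT) = 70.5306 * 25.5921 = 1805.0262
T = 1805.0262 + 168.2815 = 1973.3077

1973.3077 units


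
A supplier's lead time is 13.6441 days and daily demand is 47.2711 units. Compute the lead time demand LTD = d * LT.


LTD = 47.2711 * 13.6441 = 644.9716

644.9716 units


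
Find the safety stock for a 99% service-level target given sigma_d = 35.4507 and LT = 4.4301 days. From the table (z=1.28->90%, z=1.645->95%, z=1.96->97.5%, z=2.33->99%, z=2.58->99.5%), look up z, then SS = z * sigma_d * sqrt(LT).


From the table, SL = 99% corresponds to z = 2.33
sqrt(LT) = sqrt(4.4301) = 2.1048
SS = 2.33 * 35.4507 * 2.1048 = 173.8551

173.8551 units


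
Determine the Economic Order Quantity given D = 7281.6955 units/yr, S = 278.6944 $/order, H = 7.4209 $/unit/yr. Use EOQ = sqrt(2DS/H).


2*D*S = 2 * 7281.6955 * 278.6944 = 4058735.5167
2*D*S/H = 546933.0562
EOQ = sqrt(546933.0562) = 739.5492

739.5492 units


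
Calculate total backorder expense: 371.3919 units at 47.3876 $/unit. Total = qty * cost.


Total = 371.3919 * 47.3876 = 17599.3708

17599.3708 $


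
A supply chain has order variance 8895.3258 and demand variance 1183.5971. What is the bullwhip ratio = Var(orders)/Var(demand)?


BW = 8895.3258 / 1183.5971 = 7.5155

7.5155


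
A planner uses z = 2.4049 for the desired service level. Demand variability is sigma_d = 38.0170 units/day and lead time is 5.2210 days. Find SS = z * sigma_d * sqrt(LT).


sqrt(LT) = sqrt(5.2210) = 2.2850
SS = 2.4049 * 38.0170 * 2.2850 = 208.9064

208.9064 units


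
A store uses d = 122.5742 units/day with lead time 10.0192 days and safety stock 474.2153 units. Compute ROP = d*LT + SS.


d*LT = 122.5742 * 10.0192 = 1228.0954
ROP = 1228.0954 + 474.2153 = 1702.3107

1702.3107 units


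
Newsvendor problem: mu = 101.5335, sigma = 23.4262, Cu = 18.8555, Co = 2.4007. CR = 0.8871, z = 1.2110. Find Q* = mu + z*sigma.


CR = Cu/(Cu+Co) = 18.8555/(18.8555+2.4007) = 0.8871
z = 1.2110
Q* = 101.5335 + 1.2110 * 23.4262 = 129.9026

129.9026 units


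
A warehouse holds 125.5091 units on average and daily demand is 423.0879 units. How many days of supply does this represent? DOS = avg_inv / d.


DOS = 125.5091 / 423.0879 = 0.2967

0.2967 days


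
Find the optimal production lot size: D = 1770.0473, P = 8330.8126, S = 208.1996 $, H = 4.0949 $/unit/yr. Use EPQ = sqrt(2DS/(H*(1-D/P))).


1 - D/P = 1 - 0.2125 = 0.7875
H*(1-D/P) = 3.2249
2DS = 737046.2797
EPQ = sqrt(228551.6291) = 478.0707

478.0707 units


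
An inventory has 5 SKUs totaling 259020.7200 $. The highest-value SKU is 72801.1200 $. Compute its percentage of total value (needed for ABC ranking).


Top item = 72801.1200
Total = 259020.7200
Percentage = 72801.1200 / 259020.7200 * 100 = 28.1063

28.1063%


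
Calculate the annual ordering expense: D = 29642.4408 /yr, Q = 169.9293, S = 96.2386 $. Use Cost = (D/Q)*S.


Number of orders = D/Q = 174.4398
Cost = 174.4398 * 96.2386 = 16787.8465

16787.8465 $/yr


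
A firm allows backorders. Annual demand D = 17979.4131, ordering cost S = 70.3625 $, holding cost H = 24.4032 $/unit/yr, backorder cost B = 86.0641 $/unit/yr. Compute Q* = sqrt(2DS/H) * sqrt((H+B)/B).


sqrt(2DS/H) = 321.9956
sqrt((H+B)/B) = 1.1329
Q* = 321.9956 * 1.1329 = 364.8009

364.8009 units


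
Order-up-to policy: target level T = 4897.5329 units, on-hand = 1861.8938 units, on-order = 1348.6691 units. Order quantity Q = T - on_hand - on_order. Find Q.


Inventory position = OH + OO = 1861.8938 + 1348.6691 = 3210.5629
Q = 4897.5329 - 3210.5629 = 1686.9700

1686.9700 units


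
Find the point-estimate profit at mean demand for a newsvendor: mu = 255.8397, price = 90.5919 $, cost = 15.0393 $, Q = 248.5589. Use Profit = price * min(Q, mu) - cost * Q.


Sales at mu = min(248.5589, 255.8397) = 248.5589
Revenue = 90.5919 * 248.5589 = 22517.4230
Total cost = 15.0393 * 248.5589 = 3738.1519
Profit = 22517.4230 - 3738.1519 = 18779.2711

18779.2711 $


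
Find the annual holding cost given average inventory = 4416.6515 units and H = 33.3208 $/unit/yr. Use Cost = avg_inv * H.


Cost = 4416.6515 * 33.3208 = 147166.3613

147166.3613 $/yr


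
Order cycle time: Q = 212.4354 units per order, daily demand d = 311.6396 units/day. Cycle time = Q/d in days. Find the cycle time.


Cycle = 212.4354 / 311.6396 = 0.6817

0.6817 days


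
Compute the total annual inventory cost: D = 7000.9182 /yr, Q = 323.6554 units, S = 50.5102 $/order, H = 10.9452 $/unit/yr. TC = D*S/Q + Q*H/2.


Ordering cost = D*S/Q = 1092.5749
Holding cost = Q*H/2 = 1771.2365
TC = 1092.5749 + 1771.2365 = 2863.8115

2863.8115 $/yr


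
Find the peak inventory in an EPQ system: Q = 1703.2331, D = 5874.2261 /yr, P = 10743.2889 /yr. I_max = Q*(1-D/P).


D/P = 0.5468
1 - D/P = 0.4532
I_max = 1703.2331 * 0.4532 = 771.9376

771.9376 units


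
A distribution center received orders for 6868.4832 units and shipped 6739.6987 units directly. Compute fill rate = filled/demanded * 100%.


FR = 6739.6987 / 6868.4832 * 100 = 98.1250

98.1250%


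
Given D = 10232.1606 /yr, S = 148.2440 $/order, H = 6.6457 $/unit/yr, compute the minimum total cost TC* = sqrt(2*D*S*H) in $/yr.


2*D*S*H = 20161145.3674
TC* = sqrt(20161145.3674) = 4490.1164

4490.1164 $/yr


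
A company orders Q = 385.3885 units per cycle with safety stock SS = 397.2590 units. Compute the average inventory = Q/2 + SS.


Q/2 = 192.6943
Avg = 192.6943 + 397.2590 = 589.9533

589.9533 units


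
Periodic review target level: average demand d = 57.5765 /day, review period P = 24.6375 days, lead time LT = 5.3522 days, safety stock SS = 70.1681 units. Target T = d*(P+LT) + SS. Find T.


P + LT = 29.9897
d*(P+LT) = 57.5765 * 29.9897 = 1726.7020
T = 1726.7020 + 70.1681 = 1796.8701

1796.8701 units


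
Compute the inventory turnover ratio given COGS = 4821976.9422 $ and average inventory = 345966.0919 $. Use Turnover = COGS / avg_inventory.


Turnover = 4821976.9422 / 345966.0919 = 13.9377

13.9377


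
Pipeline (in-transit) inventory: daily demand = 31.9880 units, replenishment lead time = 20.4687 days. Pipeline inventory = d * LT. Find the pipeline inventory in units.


Pipeline = 31.9880 * 20.4687 = 654.7528

654.7528 units


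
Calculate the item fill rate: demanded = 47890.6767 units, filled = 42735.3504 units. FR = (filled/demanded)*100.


FR = 42735.3504 / 47890.6767 * 100 = 89.2352

89.2352%


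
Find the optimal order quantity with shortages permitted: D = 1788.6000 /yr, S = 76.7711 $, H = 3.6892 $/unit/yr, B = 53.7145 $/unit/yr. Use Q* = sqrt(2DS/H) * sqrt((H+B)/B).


sqrt(2DS/H) = 272.8377
sqrt((H+B)/B) = 1.0338
Q* = 272.8377 * 1.0338 = 282.0516

282.0516 units


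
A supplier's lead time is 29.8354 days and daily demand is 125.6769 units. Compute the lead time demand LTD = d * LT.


LTD = 125.6769 * 29.8354 = 3749.6206

3749.6206 units


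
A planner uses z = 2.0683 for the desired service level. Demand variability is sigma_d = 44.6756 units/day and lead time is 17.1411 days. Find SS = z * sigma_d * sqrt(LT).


sqrt(LT) = sqrt(17.1411) = 4.1402
SS = 2.0683 * 44.6756 * 4.1402 = 382.5633

382.5633 units


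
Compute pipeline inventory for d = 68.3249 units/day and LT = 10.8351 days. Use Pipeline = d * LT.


Pipeline = 68.3249 * 10.8351 = 740.3071

740.3071 units


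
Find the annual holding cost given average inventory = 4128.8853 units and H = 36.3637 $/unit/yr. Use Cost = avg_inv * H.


Cost = 4128.8853 * 36.3637 = 150141.5464

150141.5464 $/yr


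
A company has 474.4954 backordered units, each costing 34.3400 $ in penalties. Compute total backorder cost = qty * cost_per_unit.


Total = 474.4954 * 34.3400 = 16294.1720

16294.1720 $


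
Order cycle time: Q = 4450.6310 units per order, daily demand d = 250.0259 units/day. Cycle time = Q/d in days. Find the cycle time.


Cycle = 4450.6310 / 250.0259 = 17.8007

17.8007 days


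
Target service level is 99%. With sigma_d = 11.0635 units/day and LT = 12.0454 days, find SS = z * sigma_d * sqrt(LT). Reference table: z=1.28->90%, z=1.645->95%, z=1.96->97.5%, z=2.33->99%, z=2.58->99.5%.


From the table, SL = 99% corresponds to z = 2.33
sqrt(LT) = sqrt(12.0454) = 3.4706
SS = 2.33 * 11.0635 * 3.4706 = 89.4662

89.4662 units


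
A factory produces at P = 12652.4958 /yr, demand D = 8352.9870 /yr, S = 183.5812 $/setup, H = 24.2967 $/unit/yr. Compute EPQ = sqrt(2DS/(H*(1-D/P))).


1 - D/P = 1 - 0.6602 = 0.3398
H*(1-D/P) = 8.2564
2DS = 3066902.7541
EPQ = sqrt(371458.3060) = 609.4738

609.4738 units


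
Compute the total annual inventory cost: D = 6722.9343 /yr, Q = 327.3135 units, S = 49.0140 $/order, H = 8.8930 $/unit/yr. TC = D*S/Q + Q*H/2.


Ordering cost = D*S/Q = 1006.7348
Holding cost = Q*H/2 = 1455.3995
TC = 1006.7348 + 1455.3995 = 2462.1343

2462.1343 $/yr


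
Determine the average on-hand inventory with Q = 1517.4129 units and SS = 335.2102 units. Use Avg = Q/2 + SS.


Q/2 = 758.7065
Avg = 758.7065 + 335.2102 = 1093.9167

1093.9167 units


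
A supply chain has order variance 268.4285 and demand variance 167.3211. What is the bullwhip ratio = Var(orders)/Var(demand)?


BW = 268.4285 / 167.3211 = 1.6043

1.6043


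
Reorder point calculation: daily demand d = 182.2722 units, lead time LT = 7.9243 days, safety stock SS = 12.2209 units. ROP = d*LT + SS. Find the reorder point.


d*LT = 182.2722 * 7.9243 = 1444.3796
ROP = 1444.3796 + 12.2209 = 1456.6005

1456.6005 units


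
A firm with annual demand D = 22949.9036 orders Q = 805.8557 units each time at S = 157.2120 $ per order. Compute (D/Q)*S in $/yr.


Number of orders = D/Q = 28.4789
Cost = 28.4789 * 157.2120 = 4477.2287

4477.2287 $/yr


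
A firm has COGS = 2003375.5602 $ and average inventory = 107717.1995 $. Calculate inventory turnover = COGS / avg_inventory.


Turnover = 2003375.5602 / 107717.1995 = 18.5985

18.5985


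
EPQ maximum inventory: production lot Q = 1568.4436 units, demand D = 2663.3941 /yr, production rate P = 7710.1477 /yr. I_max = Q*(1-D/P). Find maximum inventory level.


D/P = 0.3454
1 - D/P = 0.6546
I_max = 1568.4436 * 0.6546 = 1026.6403

1026.6403 units


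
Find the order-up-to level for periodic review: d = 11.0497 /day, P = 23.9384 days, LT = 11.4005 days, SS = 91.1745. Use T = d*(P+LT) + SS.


P + LT = 35.3389
d*(P+LT) = 11.0497 * 35.3389 = 390.4842
T = 390.4842 + 91.1745 = 481.6587

481.6587 units


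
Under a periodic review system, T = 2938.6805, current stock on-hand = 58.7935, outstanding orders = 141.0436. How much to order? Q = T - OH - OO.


Inventory position = OH + OO = 58.7935 + 141.0436 = 199.8371
Q = 2938.6805 - 199.8371 = 2738.8434

2738.8434 units


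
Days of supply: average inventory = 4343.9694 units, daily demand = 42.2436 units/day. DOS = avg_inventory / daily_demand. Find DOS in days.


DOS = 4343.9694 / 42.2436 = 102.8314

102.8314 days


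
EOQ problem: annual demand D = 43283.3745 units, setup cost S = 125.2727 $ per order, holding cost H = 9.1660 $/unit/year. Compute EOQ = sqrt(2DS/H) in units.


2*D*S = 2 * 43283.3745 * 125.2727 = 10844450.3775
2*D*S/H = 1183116.9951
EOQ = sqrt(1183116.9951) = 1087.7118

1087.7118 units


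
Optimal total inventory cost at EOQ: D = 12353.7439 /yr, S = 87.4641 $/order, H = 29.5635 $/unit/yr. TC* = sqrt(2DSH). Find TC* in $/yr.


2*D*S*H = 63887261.0735
TC* = sqrt(63887261.0735) = 7992.9507

7992.9507 $/yr


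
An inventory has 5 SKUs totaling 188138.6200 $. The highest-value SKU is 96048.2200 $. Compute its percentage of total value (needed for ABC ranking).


Top item = 96048.2200
Total = 188138.6200
Percentage = 96048.2200 / 188138.6200 * 100 = 51.0518

51.0518%


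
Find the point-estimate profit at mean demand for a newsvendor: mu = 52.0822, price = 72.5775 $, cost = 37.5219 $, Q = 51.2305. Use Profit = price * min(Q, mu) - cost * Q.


Sales at mu = min(51.2305, 52.0822) = 51.2305
Revenue = 72.5775 * 51.2305 = 3718.1816
Total cost = 37.5219 * 51.2305 = 1922.2657
Profit = 3718.1816 - 1922.2657 = 1795.9159

1795.9159 $


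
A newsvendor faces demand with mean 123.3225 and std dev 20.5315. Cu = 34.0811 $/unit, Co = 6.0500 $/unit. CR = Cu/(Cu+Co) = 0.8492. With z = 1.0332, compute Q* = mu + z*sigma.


CR = Cu/(Cu+Co) = 34.0811/(34.0811+6.0500) = 0.8492
z = 1.0332
Q* = 123.3225 + 1.0332 * 20.5315 = 144.5356

144.5356 units


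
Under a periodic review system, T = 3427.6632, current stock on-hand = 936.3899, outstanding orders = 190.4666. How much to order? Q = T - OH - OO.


Inventory position = OH + OO = 936.3899 + 190.4666 = 1126.8565
Q = 3427.6632 - 1126.8565 = 2300.8067

2300.8067 units


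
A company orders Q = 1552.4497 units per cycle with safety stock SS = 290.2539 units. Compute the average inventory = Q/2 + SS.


Q/2 = 776.2248
Avg = 776.2248 + 290.2539 = 1066.4787

1066.4787 units


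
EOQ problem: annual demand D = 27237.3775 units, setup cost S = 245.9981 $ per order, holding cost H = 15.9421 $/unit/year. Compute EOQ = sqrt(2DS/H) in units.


2*D*S = 2 * 27237.3775 * 245.9981 = 13400686.2280
2*D*S/H = 840584.7553
EOQ = sqrt(840584.7553) = 916.8341

916.8341 units


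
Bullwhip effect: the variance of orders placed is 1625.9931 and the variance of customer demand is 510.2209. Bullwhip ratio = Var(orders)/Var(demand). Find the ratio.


BW = 1625.9931 / 510.2209 = 3.1868

3.1868


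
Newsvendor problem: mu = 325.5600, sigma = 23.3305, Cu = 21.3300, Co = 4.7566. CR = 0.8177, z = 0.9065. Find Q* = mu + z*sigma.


CR = Cu/(Cu+Co) = 21.3300/(21.3300+4.7566) = 0.8177
z = 0.9065
Q* = 325.5600 + 0.9065 * 23.3305 = 346.7091

346.7091 units


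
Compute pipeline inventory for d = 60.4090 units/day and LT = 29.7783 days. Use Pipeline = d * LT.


Pipeline = 60.4090 * 29.7783 = 1798.8773

1798.8773 units


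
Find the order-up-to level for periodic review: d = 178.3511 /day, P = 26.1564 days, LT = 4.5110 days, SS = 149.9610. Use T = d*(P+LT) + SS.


P + LT = 30.6674
d*(P+LT) = 178.3511 * 30.6674 = 5469.5645
T = 5469.5645 + 149.9610 = 5619.5255

5619.5255 units


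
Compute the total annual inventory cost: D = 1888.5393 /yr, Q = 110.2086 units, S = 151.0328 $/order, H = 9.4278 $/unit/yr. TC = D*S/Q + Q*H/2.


Ordering cost = D*S/Q = 2588.1045
Holding cost = Q*H/2 = 519.5123
TC = 2588.1045 + 519.5123 = 3107.6169

3107.6169 $/yr


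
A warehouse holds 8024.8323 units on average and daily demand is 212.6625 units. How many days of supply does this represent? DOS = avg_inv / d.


DOS = 8024.8323 / 212.6625 = 37.7351

37.7351 days


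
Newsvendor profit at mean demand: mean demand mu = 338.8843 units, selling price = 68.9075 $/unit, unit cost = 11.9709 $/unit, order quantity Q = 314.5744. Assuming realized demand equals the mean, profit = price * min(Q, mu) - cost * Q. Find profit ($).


Sales at mu = min(314.5744, 338.8843) = 314.5744
Revenue = 68.9075 * 314.5744 = 21676.5355
Total cost = 11.9709 * 314.5744 = 3765.7387
Profit = 21676.5355 - 3765.7387 = 17910.7968

17910.7968 $


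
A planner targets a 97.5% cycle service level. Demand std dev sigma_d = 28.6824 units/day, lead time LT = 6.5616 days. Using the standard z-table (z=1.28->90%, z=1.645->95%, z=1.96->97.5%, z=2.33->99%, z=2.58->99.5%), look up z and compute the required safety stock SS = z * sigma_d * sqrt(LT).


From the table, SL = 97.5% corresponds to z = 1.96
sqrt(LT) = sqrt(6.5616) = 2.5616
SS = 1.96 * 28.6824 * 2.5616 = 144.0046

144.0046 units


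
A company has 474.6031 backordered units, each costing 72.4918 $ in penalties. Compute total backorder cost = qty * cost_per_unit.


Total = 474.6031 * 72.4918 = 34404.8330

34404.8330 $
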